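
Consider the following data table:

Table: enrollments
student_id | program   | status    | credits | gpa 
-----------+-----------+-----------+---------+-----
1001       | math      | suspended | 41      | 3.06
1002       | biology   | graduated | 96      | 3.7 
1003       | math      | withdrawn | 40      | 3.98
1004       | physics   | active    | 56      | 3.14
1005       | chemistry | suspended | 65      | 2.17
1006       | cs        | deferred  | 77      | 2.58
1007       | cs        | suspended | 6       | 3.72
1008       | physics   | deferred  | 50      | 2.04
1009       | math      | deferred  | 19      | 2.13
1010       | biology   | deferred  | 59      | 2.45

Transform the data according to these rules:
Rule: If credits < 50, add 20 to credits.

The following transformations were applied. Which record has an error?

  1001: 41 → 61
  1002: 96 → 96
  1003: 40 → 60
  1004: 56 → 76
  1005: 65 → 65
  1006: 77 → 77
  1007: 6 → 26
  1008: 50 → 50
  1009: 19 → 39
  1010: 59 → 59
Record 1004 has an error. The correct transformed value should be 56, not 76.

Step 1: Check each record against the rule
Step 2: Record 1004 has credits = 56
Step 3: Since 56 >= 50, the bonus should not have been applied
Step 4: Correct value = 56, but claimed value = 76
Conclusion: Record 1004 has the error.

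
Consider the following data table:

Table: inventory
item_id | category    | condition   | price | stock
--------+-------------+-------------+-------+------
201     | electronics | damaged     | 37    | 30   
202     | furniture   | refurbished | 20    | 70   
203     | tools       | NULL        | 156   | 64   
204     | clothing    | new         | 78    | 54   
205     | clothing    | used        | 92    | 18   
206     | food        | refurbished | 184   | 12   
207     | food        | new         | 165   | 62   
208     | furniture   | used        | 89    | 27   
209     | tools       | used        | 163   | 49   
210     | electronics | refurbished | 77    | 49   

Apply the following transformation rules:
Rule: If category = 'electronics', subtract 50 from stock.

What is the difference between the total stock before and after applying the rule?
100

Step 1: Original sum of stock = 435
Step 2: 2 records have category = 'electronics'
Step 3: Each affected record changes by -50
Step 4: Total change = 2 × -50 = -100
Step 5: New sum = 435 + -100 = 335
Step 6: Difference = |335 - 435| = 100
        (Sum decreased by 100)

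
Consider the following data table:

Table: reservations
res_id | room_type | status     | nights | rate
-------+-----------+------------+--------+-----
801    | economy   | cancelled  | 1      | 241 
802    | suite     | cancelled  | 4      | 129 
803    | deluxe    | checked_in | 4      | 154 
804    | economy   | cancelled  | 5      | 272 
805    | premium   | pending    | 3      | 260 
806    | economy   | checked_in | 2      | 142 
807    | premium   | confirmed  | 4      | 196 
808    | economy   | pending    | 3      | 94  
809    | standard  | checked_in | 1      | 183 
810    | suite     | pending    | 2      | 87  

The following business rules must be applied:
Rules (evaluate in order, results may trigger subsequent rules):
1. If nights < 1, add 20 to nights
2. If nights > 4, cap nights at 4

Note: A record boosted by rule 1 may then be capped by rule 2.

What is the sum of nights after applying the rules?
28

Step 1: Apply rule 1 to records with nights < 1
  - 0 records get bonus of 20
  - Of these, 0 records then exceed 4 and get capped
Step 2: Apply rule 2 to records with nights > 4
  - 1 records (original) are capped
Step 3: Calculate final sum = 28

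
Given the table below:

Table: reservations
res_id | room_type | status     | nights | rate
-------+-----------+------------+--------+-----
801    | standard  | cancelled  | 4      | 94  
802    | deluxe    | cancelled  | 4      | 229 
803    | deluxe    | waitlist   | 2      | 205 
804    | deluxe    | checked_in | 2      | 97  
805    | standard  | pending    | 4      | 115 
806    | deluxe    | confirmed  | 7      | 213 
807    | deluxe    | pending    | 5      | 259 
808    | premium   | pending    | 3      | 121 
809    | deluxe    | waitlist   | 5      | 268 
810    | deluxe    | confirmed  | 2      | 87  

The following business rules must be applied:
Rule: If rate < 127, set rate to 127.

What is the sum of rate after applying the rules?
1809

Step 1: 5 records have rate < 127
Step 2: These records originally summed to 514
Step 3: After setting to minimum: 5 × 127 = 635
Step 4: Unaffected records sum: 1174
Step 5: Final sum = 635 + 1174 = 1809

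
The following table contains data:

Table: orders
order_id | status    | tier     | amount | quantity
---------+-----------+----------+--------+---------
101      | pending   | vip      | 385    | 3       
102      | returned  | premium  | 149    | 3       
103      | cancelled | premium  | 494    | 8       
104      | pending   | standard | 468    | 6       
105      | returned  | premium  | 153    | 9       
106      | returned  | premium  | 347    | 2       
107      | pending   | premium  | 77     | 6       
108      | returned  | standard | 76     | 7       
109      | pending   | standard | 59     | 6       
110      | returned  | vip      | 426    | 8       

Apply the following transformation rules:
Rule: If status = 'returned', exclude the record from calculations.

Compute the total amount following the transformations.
1483

Step 1: Identify records where status = 'returned'
Step 2: The excluded records sum to 1151
Step 3: Original total amount = 2634
Step 4: Remaining total = 2634 - 1151 = 1483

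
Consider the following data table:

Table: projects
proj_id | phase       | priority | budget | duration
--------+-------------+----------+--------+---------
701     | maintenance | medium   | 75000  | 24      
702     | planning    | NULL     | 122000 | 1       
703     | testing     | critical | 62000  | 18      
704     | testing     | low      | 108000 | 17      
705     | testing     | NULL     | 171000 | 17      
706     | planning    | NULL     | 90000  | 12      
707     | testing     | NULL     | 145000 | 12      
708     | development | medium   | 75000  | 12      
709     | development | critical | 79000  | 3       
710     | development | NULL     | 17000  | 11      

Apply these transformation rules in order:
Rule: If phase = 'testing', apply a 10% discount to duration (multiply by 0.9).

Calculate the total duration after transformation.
120.6

Step 1: Records with phase = 'testing' have total duration = 64
Step 2: Apply multiplier: 64 × 0.9 = 57.6
Step 3: Other records total: 63
Step 4: Final sum = 57.6 + 63 = 120.6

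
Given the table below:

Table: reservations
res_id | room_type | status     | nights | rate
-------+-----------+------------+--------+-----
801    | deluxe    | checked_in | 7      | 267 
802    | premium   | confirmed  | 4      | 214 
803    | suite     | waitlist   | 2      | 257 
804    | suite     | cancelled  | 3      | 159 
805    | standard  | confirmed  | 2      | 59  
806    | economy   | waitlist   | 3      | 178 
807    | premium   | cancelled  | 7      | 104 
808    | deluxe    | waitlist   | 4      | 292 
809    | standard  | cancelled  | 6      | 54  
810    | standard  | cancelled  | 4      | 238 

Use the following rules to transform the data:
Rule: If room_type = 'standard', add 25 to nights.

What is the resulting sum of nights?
117

Step 1: Count records where room_type = 'standard': 3
Step 2: Total bonus added: 3 × 25 = 75
Step 3: Original sum of nights: 42
Step 4: Final sum = 42 + 75 = 117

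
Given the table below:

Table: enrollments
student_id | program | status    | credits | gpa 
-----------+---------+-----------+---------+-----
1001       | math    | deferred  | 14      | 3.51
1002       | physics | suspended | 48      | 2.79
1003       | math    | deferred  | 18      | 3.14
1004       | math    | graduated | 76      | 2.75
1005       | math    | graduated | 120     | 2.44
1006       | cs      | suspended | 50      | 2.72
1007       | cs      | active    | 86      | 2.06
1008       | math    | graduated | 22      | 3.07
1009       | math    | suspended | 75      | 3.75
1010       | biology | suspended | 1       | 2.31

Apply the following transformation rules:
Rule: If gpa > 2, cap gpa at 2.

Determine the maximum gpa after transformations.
2

Step 1: Original maximum gpa = 3.75
Step 2: Apply cap at 2
Step 3: 10 records had gpa > 2 and were capped
Step 4: Maximum after transformation = 2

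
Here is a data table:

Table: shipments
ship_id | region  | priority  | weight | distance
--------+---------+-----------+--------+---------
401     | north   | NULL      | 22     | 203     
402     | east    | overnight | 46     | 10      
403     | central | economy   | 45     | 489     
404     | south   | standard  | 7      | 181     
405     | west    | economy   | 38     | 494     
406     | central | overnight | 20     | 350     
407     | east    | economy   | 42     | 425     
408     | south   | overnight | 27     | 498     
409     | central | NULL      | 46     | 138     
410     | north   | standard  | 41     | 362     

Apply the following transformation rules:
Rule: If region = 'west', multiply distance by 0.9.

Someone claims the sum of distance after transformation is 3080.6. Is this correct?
No, the correct result is 3100.6.

Step 1: Calculate the correct sum after transformation
Step 2: Apply multiplier 0.9 to records where region = 'west'
Step 3: Correct result = 3100.6
Step 4: Claimed result = 3080.6
Step 5: 3100.6 ≠ 3080.6
Conclusion: The claimed result is incorrect. The correct answer is 3100.6.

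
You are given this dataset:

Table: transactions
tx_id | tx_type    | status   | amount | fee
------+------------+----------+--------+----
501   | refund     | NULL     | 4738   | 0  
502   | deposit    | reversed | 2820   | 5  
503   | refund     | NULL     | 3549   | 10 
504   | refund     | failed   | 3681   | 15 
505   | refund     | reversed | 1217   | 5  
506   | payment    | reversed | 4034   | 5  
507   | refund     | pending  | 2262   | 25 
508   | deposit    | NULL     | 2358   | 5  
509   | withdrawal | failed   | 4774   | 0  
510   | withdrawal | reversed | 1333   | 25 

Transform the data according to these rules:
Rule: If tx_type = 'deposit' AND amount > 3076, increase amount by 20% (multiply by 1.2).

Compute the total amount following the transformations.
30766

Step 1: Find records where tx_type = 'deposit' AND amount > 3076
Step 2: 0 records match, summing to 0
Step 3: After multiplier: 0 × 1.2 = 0.0
Step 4: Unaffected records sum: 30766
Step 5: Final sum = 0.0 + 30766 = 30766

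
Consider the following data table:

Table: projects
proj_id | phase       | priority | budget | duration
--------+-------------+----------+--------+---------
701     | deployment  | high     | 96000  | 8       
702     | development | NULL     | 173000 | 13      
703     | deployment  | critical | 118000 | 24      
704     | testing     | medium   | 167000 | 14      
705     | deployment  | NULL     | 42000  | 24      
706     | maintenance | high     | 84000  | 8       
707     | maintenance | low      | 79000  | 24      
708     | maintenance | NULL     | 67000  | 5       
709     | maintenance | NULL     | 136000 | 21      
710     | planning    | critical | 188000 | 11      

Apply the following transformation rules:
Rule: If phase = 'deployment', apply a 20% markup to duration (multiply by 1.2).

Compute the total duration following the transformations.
163.2

Step 1: Records with phase = 'deployment' have total duration = 56
Step 2: Apply multiplier: 56 × 1.2 = 67.2
Step 3: Other records total: 96
Step 4: Final sum = 67.2 + 96 = 163.2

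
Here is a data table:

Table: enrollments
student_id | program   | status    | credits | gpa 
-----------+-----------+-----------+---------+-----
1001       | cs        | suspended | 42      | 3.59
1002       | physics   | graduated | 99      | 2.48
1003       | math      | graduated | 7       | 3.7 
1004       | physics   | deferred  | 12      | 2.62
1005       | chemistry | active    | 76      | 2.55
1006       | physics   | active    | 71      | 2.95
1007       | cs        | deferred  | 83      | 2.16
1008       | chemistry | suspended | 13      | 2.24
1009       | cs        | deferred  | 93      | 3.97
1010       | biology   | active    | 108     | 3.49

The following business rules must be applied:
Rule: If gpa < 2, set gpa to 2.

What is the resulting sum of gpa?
29.75

Step 1: 0 records have gpa < 2
Step 2: These records originally summed to 0
Step 3: After setting to minimum: 0 × 2 = 0
Step 4: Unaffected records sum: 29.75
Step 5: Final sum = 0 + 29.75 = 29.75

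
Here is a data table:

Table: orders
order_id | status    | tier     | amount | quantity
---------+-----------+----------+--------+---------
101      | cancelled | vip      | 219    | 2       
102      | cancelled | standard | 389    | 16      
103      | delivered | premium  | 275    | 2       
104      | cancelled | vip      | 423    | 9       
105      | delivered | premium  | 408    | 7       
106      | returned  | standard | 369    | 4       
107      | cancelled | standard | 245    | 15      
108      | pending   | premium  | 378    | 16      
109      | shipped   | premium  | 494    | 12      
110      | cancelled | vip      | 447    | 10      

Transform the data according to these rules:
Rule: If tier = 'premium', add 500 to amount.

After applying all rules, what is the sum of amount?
5647

Step 1: Count records where tier = 'premium': 4
Step 2: Total bonus added: 4 × 500 = 2000
Step 3: Original sum of amount: 3647
Step 4: Final sum = 3647 + 2000 = 5647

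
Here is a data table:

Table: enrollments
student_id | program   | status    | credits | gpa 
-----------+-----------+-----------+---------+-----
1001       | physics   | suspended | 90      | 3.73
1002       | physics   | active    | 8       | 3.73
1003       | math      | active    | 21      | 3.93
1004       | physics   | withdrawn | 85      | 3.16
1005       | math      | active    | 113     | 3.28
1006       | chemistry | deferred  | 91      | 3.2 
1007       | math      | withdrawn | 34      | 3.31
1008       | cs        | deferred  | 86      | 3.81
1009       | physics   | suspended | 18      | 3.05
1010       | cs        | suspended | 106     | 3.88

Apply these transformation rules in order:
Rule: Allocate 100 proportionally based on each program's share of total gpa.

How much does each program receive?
chemistry: 9.12, cs: 21.92, math: 29.99, physics: 38.97

Step 1: Calculate total gpa = 35.08
Step 2: Calculate each program's proportion:
  chemistry: 3.2/35.08 = 9.12% → 9.12
  cs: 7.69/35.08 = 21.92% → 21.92
  math: 10.52/35.08 = 29.99% → 29.99
  physics: 13.67/35.08 = 38.97% → 38.97
Step 3: Verify: sum of allocations ≈ 100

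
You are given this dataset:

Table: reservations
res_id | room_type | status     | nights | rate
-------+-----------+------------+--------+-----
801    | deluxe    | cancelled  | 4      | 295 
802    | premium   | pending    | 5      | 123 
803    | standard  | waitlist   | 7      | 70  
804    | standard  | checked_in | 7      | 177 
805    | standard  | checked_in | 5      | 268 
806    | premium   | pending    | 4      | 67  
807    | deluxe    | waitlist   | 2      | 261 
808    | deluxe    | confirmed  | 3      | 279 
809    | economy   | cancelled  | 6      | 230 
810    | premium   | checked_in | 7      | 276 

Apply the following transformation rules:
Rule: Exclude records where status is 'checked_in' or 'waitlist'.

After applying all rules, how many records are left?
5

Step 1: Count records to exclude
  - 3 (checked_in) + 2 (waitlist) = 5 records
Step 2: Total records: 10
Step 3: Remaining = 10 - 5 = 5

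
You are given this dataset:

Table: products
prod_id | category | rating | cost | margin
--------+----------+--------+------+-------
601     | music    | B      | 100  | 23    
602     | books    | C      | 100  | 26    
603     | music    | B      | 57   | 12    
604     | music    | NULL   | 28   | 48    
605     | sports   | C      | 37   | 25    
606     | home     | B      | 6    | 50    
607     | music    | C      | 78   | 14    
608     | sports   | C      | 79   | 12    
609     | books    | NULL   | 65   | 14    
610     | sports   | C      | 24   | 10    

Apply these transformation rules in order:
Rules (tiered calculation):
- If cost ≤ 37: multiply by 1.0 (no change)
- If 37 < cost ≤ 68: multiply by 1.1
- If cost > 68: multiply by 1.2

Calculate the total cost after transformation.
657.6

Step 1: Tier 1 (cost ≤ 37): 4 records, sum = 95 × 1.0 = 95.0
Step 2: Tier 2 (37 < cost ≤ 68): 2 records, sum = 122 × 1.1 = 134.2
Step 3: Tier 3 (cost > 68): 4 records, sum = 357 × 1.2 = 428.4
Step 4: Final sum = 95.0 + 134.2 + 428.4 = 657.6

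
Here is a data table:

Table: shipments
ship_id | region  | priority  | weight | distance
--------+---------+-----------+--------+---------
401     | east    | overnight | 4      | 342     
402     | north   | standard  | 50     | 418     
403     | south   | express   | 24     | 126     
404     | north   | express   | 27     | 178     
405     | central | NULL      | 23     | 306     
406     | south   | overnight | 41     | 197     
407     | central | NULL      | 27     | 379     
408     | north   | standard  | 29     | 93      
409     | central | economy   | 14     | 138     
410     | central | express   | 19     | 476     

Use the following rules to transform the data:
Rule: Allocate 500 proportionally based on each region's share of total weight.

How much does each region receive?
central: 160.85, east: 7.75, north: 205.43, south: 125.97

Step 1: Calculate total weight = 258
Step 2: Calculate each region's proportion:
  central: 83/258 = 32.17% → 160.85
  east: 4/258 = 1.55% → 7.75
  north: 106/258 = 41.09% → 205.43
  south: 65/258 = 25.19% → 125.97
Step 3: Verify: sum of allocations ≈ 500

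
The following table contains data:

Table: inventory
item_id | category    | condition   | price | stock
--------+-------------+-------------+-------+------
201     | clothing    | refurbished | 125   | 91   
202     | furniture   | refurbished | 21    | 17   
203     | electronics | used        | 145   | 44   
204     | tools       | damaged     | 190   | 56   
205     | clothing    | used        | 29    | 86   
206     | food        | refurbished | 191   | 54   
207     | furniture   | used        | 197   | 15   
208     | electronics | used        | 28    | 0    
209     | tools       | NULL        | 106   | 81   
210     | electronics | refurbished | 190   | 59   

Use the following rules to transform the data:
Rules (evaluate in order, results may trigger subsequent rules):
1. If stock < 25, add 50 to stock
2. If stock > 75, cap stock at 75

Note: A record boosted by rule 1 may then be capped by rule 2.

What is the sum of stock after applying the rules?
620

Step 1: Apply rule 1 to records with stock < 25
  - 3 records get bonus of 50
  - Of these, 0 records then exceed 75 and get capped
Step 2: Apply rule 2 to records with stock > 75
  - 3 records (original) are capped
Step 3: Calculate final sum = 620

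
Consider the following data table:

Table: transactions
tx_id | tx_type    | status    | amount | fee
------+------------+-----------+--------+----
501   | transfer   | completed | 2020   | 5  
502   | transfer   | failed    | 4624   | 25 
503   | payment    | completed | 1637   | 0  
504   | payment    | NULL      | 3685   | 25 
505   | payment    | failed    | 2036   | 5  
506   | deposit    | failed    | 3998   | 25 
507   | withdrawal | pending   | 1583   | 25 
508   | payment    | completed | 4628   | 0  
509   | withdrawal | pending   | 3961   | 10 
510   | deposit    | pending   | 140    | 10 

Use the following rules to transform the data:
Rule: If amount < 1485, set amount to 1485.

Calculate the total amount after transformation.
29657

Step 1: 1 records have amount < 1485
Step 2: These records originally summed to 140
Step 3: After setting to minimum: 1 × 1485 = 1485
Step 4: Unaffected records sum: 28172
Step 5: Final sum = 1485 + 28172 = 29657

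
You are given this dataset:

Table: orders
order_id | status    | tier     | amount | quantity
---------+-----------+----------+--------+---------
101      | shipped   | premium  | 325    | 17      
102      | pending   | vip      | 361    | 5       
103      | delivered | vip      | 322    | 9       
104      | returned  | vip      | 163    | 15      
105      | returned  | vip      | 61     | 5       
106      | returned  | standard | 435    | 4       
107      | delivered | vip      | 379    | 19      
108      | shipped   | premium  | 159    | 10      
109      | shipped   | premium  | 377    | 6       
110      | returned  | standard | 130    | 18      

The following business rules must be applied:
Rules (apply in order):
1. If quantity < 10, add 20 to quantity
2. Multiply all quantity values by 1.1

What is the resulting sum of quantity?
228.8

Step 1: Apply Rule 1 - Add 20 to records with quantity < 10
  - 5 records affected: 29 + (5 × 20) = 129
  - Unaffected records: 79
  - Sum after Rule 1: 208
Step 2: Apply Rule 2 - Multiply all by 1.1
  - 208 × 1.1 = 228.8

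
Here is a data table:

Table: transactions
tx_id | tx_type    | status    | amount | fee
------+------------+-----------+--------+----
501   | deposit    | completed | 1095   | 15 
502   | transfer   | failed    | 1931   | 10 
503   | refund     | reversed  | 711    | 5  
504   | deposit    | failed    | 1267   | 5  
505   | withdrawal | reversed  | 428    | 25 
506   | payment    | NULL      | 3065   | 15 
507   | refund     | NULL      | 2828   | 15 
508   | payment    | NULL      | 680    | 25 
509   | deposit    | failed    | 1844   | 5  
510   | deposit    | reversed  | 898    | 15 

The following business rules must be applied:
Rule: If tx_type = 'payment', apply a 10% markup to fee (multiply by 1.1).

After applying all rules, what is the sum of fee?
139.0

Step 1: Records with tx_type = 'payment' have total fee = 40
Step 2: Apply multiplier: 40 × 1.1 = 44.0
Step 3: Other records total: 95
Step 4: Final sum = 44.0 + 95 = 139.0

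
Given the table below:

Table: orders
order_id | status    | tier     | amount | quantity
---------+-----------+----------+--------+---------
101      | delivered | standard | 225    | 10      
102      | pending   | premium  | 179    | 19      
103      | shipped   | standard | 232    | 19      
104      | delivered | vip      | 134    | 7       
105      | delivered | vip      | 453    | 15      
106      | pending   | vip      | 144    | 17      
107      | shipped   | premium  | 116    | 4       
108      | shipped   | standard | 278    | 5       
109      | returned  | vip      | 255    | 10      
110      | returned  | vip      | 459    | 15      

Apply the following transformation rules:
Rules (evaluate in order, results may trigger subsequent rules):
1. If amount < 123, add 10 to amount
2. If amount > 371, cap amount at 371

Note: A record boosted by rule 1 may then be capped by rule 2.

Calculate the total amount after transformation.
2315

Step 1: Apply rule 1 to records with amount < 123
  - 1 records get bonus of 10
  - Of these, 0 records then exceed 371 and get capped
Step 2: Apply rule 2 to records with amount > 371
  - 2 records (original) are capped
Step 3: Calculate final sum = 2315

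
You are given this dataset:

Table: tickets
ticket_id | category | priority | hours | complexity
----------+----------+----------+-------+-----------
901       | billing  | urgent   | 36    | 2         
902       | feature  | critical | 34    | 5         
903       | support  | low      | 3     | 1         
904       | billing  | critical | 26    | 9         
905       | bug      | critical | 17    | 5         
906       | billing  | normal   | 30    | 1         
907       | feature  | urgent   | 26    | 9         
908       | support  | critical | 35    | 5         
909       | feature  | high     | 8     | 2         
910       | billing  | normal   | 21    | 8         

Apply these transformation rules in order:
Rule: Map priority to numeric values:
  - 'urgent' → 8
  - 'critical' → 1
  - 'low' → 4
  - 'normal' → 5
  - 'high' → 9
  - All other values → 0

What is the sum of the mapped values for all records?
43

Step 1: Apply mapping to each record
Step 2: Count by status:
  'urgent': 2 records × 8 = 16
  'critical': 4 records × 1 = 4
  'low': 1 records × 4 = 4
  'normal': 2 records × 5 = 10
  'high': 1 records × 9 = 9
Step 3: Sum all mapped values = 43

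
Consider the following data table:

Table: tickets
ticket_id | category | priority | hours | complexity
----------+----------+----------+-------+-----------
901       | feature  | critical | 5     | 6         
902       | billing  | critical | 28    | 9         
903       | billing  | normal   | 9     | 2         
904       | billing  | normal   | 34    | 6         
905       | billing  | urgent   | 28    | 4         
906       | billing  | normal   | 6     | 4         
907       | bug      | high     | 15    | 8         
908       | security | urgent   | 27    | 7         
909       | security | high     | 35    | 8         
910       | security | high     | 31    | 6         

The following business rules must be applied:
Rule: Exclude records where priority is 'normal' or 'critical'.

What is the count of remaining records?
5

Step 1: Count records to exclude
  - 3 (normal) + 2 (critical) = 5 records
Step 2: Total records: 10
Step 3: Remaining = 10 - 5 = 5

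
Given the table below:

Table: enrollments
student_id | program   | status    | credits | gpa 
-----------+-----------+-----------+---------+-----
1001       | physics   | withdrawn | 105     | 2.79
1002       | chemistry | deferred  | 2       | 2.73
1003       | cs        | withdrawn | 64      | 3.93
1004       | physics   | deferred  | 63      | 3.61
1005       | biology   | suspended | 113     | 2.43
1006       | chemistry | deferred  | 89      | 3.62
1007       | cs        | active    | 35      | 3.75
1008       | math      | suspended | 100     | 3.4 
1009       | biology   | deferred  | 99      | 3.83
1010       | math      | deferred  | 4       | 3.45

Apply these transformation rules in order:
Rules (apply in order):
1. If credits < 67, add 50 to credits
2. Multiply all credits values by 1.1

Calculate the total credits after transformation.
1016.4

Step 1: Apply Rule 1 - Add 50 to records with credits < 67
  - 5 records affected: 168 + (5 × 50) = 418
  - Unaffected records: 506
  - Sum after Rule 1: 924
Step 2: Apply Rule 2 - Multiply all by 1.1
  - 924 × 1.1 = 1016.4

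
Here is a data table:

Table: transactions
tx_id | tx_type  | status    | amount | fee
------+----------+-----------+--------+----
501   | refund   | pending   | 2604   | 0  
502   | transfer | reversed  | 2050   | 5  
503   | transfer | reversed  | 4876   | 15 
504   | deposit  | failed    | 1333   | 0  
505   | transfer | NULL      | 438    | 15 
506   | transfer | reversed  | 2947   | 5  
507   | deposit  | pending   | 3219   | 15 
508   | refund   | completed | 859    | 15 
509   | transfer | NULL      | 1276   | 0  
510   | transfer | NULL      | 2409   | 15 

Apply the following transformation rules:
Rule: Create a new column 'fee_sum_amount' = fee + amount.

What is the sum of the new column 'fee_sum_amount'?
22096

Step 1: For each record, compute fee + amount
Example calculations:
  0 + 2604 = 2604
  5 + 2050 = 2055
  15 + 4876 = 4891
  ...
Step 2: Sum all derived values
Step 3: Total = 22096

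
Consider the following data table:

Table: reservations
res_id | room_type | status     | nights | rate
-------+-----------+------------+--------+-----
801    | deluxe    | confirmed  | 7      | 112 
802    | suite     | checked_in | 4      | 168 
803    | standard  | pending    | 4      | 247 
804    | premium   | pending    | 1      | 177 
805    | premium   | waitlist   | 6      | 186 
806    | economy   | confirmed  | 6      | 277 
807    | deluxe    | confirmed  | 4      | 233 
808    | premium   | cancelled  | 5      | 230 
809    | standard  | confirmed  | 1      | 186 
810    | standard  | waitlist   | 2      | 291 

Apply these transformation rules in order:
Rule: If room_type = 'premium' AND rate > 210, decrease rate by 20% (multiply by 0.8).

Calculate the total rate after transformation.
2061.0

Step 1: Find records where room_type = 'premium' AND rate > 210
Step 2: 1 records match, summing to 230
Step 3: After multiplier: 230 × 0.8 = 184.0
Step 4: Unaffected records sum: 1877
Step 5: Final sum = 184.0 + 1877 = 2061.0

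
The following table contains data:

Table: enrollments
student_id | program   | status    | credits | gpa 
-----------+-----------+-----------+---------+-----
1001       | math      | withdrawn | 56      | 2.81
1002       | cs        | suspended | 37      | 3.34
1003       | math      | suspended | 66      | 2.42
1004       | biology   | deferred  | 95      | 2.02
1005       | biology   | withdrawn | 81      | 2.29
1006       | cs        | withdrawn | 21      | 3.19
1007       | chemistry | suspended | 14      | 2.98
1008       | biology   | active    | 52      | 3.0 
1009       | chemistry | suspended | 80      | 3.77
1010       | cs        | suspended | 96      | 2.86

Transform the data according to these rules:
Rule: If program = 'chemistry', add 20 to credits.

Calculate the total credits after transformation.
638

Step 1: Count records where program = 'chemistry': 2
Step 2: Total bonus added: 2 × 20 = 40
Step 3: Original sum of credits: 598
Step 4: Final sum = 598 + 40 = 638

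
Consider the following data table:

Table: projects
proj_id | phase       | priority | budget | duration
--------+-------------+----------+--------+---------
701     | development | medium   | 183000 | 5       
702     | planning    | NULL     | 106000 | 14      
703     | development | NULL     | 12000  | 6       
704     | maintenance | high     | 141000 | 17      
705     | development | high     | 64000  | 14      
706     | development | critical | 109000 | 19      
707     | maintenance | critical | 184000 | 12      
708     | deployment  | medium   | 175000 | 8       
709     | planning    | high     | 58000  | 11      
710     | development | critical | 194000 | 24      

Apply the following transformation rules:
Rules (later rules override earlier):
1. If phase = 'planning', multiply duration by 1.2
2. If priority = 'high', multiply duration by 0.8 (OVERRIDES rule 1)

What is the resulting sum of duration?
124.4

Step 1: Rule 2 takes priority for records with priority = 'high'
  - 3 records: 42 × 0.8 = 33.6
Step 2: Rule 1 applies to remaining records with phase = 'planning'
  - 1 records: 14 × 1.2 = 16.8
Step 3: Other records unchanged: 74
Step 4: Final sum = 33.6 + 16.8 + 74 = 124.4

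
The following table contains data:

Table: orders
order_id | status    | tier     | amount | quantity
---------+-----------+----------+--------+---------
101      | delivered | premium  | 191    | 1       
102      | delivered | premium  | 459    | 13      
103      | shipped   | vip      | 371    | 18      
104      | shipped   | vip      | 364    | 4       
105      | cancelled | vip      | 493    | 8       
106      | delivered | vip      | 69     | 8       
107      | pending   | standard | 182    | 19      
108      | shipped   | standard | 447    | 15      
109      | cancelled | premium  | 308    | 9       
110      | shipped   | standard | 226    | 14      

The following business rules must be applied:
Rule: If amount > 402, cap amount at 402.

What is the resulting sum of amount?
2917

Step 1: 3 records have amount > 402
Step 2: These records originally summed to 1399
Step 3: After capping: 3 × 402 = 1206
Step 4: Unaffected records sum: 1711
Step 5: Final sum = 1206 + 1711 = 2917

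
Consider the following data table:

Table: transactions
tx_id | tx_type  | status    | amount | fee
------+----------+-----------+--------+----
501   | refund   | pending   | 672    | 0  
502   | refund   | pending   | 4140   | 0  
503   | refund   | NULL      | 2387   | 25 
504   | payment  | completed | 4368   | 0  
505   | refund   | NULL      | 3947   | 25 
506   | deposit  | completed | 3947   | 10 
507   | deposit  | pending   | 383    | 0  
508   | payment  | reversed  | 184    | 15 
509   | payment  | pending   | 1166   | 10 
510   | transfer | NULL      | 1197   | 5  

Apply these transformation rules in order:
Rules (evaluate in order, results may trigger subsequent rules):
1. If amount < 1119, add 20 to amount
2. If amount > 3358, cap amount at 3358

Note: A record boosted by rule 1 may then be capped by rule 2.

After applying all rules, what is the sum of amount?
19481

Step 1: Apply rule 1 to records with amount < 1119
  - 3 records get bonus of 20
  - Of these, 0 records then exceed 3358 and get capped
Step 2: Apply rule 2 to records with amount > 3358
  - 4 records (original) are capped
Step 3: Calculate final sum = 19481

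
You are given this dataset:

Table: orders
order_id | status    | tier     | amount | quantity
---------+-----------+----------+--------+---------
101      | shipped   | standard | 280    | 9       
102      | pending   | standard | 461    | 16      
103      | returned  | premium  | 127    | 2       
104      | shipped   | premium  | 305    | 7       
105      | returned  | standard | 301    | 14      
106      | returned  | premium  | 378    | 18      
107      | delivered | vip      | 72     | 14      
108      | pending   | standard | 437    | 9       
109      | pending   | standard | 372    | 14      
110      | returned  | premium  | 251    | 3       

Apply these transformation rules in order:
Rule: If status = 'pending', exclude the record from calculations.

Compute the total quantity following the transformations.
67

Step 1: Identify records where status = 'pending'
Step 2: The excluded records sum to 39
Step 3: Original total quantity = 106
Step 4: Remaining total = 106 - 39 = 67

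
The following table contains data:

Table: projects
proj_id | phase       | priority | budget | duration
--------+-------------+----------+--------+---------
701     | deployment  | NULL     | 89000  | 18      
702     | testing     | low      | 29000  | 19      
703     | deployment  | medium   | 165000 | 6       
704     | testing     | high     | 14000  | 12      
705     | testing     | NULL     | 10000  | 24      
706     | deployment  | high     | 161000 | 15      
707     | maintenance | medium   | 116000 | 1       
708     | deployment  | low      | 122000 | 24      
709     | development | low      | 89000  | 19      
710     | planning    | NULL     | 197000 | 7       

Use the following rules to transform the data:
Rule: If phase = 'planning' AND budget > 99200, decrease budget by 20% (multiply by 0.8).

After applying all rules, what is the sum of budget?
952600.0

Step 1: Find records where phase = 'planning' AND budget > 99200
Step 2: 1 records match, summing to 197000
Step 3: After multiplier: 197000 × 0.8 = 157600.0
Step 4: Unaffected records sum: 795000
Step 5: Final sum = 157600.0 + 795000 = 952600.0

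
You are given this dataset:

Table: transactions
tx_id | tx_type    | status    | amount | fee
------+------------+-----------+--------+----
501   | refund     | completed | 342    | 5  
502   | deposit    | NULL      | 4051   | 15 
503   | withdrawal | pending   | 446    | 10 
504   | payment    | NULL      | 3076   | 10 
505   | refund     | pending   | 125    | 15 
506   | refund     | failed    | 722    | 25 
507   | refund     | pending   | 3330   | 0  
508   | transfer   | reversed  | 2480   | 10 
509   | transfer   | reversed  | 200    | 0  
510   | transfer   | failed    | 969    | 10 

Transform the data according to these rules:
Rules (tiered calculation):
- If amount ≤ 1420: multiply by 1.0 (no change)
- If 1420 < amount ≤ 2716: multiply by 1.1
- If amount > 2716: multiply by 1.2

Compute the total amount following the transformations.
18080.4

Step 1: Tier 1 (amount ≤ 1420): 6 records, sum = 2804 × 1.0 = 2804.0
Step 2: Tier 2 (1420 < amount ≤ 2716): 1 records, sum = 2480 × 1.1 = 2728.0
Step 3: Tier 3 (amount > 2716): 3 records, sum = 10457 × 1.2 = 12548.4
Step 4: Final sum = 2804.0 + 2728.0 + 12548.4 = 18080.4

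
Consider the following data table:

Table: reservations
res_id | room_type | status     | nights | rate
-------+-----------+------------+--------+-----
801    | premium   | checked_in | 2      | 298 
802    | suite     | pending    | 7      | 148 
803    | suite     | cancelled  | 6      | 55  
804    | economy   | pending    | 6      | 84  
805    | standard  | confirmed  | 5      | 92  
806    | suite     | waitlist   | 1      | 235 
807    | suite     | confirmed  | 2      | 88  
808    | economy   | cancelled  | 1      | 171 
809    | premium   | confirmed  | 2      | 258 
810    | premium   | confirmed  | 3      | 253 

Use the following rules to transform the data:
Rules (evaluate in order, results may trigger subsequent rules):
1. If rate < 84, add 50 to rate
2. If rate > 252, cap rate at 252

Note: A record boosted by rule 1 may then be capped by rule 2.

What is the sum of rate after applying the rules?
1679

Step 1: Apply rule 1 to records with rate < 84
  - 1 records get bonus of 50
  - Of these, 0 records then exceed 252 and get capped
Step 2: Apply rule 2 to records with rate > 252
  - 3 records (original) are capped
Step 3: Calculate final sum = 1679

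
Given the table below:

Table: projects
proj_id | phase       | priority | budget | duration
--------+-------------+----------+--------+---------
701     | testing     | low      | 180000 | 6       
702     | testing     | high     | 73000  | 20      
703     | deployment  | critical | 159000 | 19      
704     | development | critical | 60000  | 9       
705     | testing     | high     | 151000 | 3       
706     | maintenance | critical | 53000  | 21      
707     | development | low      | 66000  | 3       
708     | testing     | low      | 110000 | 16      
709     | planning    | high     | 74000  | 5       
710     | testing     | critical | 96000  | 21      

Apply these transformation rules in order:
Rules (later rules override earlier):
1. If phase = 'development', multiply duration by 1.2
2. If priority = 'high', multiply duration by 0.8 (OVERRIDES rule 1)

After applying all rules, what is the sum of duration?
119.8

Step 1: Rule 2 takes priority for records with priority = 'high'
  - 3 records: 28 × 0.8 = 22.4
Step 2: Rule 1 applies to remaining records with phase = 'development'
  - 2 records: 12 × 1.2 = 14.4
Step 3: Other records unchanged: 83
Step 4: Final sum = 22.4 + 14.4 + 83 = 119.8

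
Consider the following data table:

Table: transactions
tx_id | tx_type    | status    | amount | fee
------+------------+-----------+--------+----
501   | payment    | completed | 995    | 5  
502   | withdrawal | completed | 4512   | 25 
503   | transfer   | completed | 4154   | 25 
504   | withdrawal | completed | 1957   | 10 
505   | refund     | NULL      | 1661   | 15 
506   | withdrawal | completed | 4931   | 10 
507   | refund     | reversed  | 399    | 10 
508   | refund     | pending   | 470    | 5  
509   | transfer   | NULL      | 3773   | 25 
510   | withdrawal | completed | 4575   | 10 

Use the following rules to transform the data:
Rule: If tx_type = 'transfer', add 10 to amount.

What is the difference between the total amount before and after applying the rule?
20

Step 1: Original sum of amount = 27427
Step 2: 2 records have tx_type = 'transfer'
Step 3: Each affected record changes by 10
Step 4: Total change = 2 × 10 = 20
Step 5: New sum = 27427 + 20 = 27447
Step 6: Difference = |27447 - 27427| = 20
        (Sum increased by 20)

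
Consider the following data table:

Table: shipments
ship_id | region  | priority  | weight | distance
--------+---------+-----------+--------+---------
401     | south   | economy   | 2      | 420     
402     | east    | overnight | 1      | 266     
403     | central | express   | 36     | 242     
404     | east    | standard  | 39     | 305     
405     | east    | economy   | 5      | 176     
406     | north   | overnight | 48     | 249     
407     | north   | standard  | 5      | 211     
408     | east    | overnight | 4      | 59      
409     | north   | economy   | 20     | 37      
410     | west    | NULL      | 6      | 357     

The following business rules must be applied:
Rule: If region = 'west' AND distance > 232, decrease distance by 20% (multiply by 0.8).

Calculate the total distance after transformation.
2250.6

Step 1: Find records where region = 'west' AND distance > 232
Step 2: 1 records match, summing to 357
Step 3: After multiplier: 357 × 0.8 = 285.6
Step 4: Unaffected records sum: 1965
Step 5: Final sum = 285.6 + 1965 = 2250.6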